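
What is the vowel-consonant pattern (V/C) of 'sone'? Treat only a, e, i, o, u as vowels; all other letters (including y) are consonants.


Letter mapping: s = C, o = V, n = C, e = V.

CVCV


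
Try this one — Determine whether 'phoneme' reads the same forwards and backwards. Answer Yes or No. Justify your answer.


Forward: 'phoneme'
Reversed: 'emenohp'
They differ.

No


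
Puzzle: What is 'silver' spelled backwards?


Reverse 'silver' character by character: 'revlis'.

revlis


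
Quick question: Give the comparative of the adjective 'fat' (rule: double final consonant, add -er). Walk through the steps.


Apply comparative formation (double final consonant, add -er): 'fat' -> 'fatter'.

fatter


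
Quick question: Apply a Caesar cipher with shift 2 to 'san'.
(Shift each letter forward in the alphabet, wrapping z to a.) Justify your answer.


Shift each letter by 2: s -> u, a -> c, n -> p. Result: 'ucp'.

ucp


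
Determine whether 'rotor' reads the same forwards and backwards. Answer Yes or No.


Forward: 'rotor'
Reversed: 'rotor'
They are identical.

Yes


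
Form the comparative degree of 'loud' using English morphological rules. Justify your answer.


Apply comparative formation (add -er): 'loud' -> 'louder'.

louder


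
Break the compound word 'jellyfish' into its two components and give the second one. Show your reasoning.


Split 'jellyfish' into 'jelly' + 'fish'. The second part is 'fish'.

fish


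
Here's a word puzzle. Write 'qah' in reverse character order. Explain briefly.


Reverse 'qah' character by character: 'haq'.

haq


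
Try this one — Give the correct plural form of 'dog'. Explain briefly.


Apply rule: Add -s. 'dog' becomes 'dogs'.

dogs


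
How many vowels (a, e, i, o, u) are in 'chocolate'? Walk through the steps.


Vowels in 'chocolate': o, o, a, e = 4 vowels.

4


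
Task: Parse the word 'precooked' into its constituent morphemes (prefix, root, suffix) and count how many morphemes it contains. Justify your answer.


Step 1: Identify prefix: 'pre' (meaning: before)
Step 2: Identify root: 'cook'
Step 3: Identify suffix(es): 'ed'
Decomposition: pre- (prefix: before) + cook (root) + -ed (suffix: past)
Total morphemes: 3

3 morphemes (pre- (prefix: before) + cook (root) + -ed (suffix: past))


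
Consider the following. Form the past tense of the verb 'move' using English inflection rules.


Apply rule: Add -d (word ends in -e). 'move' becomes 'moved'.

moved


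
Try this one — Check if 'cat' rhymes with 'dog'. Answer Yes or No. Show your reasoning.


Rime (stressed vowel + following sounds) of 'cat': -at = /æt/
Rime of 'dog': -og = /ɒg/
/æt/ and /ɒg/ are different ending sounds, so the words do not rhyme.

No


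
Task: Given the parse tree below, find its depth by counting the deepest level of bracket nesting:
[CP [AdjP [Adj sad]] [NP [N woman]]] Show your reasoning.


Count bracket nesting levels:
'[' at pos 0: depth = 1
'[' at pos 4: depth = 2
'[' at pos 10: depth = 3
'[' at pos 21: depth = 2
'[' at pos 25: depth = 3
Maximum depth reached: 3

3


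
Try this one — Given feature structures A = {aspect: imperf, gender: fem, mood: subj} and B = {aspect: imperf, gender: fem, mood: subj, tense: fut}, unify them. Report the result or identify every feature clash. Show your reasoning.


Compare features:
aspect: A=imperf vs B=imperf -> unified: imperf
gender: A=fem vs B=fem -> unified: fem
mood: A=subj vs B=subj -> unified: subj
tense: A=_ vs B=fut -> unified: fut
No clashes found.

Unified: {aspect: imperf, gender: fem, mood: subj, tense: fut}


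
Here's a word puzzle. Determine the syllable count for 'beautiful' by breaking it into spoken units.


Break 'beautiful' into syllables: beau-ti-ful -> beau | ti | ful = 3 syllables

3 syllables


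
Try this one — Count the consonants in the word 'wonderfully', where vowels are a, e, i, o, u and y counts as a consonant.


Consonants in 'wonderfully': w, n, d, r, f, l, l, y = 8 consonants.

8


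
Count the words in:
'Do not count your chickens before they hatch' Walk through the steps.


Split into words: Do | not | count | your | chickens | before | they | hatch = 8 words.

8


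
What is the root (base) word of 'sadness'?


Remove suffix '-ness' from 'sadness' to get root 'sad'.

sad


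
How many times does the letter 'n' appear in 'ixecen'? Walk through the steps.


Letter 'n' in 'ixecen': found at position(s) 6 = 1 occurrence(s).

1


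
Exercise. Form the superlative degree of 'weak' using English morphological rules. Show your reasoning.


Apply superlative formation (add -est): 'weak' -> 'weakest'.

weakest


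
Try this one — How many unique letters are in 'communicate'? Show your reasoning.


Unique letters in 'communicate': {a, c, e, i, m, n, o, t, u} = 9 distinct letters.

9


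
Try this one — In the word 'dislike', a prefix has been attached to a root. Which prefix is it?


The word 'dislike' = 'dis' (prefix) + 'like' (root). The prefix is 'dis'.

dis


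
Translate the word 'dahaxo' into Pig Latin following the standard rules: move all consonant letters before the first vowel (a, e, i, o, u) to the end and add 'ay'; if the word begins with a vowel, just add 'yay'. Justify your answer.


'dahaxo': move consonant cluster 'd' to end and add 'ay': 'ahaxoday'.

ahaxoday


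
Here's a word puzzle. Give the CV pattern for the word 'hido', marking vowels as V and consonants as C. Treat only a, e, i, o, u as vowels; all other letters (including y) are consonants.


Letter mapping: h = C, i = V, d = C, o = V.

CVCV


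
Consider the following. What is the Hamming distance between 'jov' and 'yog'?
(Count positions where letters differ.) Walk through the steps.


Alignment:
Position 1: 'j' vs 'y' = DIFFER
Position 2: 'o' vs 'o' = match
Position 3: 'v' vs 'g' = DIFFER
Total differences: 2

2


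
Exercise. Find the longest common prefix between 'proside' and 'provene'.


Compare from the start: 3 characters match: 'pro'. Mismatch at position 4: 's' vs 'v'.

pro


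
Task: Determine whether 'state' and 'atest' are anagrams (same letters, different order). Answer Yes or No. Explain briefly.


Sorted letters of 'state': 'aestt'
Sorted letters of 'atest': 'aestt'
They match.

Yes


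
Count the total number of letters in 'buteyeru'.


Spell out 'buteyeru' and number each letter: b(1), u(2), t(3), e(4), y(5), e(6), r(7), u(8). Total: 8 letters.

8


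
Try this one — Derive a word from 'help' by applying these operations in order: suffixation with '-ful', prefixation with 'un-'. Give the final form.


Step 1: Add suffix '-ful' to 'help' = 'helpful'
Step 2: Add prefix 'un-' to 'helpful' = 'unhelpful'

unhelpful


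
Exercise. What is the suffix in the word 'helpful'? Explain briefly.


The word 'helpful' = 'help' (root) + '-ful' (suffix). The suffix is '-ful'.

ful


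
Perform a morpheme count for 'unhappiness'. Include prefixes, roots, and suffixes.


Decomposition: un- (prefix) + happy (root) + -ness (suffix) = 3 morpheme(s)

3 morphemes


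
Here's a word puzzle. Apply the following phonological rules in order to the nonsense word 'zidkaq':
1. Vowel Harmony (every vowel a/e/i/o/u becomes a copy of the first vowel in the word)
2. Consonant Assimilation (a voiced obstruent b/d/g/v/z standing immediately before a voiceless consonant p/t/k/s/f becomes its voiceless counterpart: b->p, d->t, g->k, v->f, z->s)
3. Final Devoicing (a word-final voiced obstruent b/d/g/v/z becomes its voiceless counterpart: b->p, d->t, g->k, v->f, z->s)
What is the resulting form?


Starting form: 'zidkaq'
Rule 1: Vowel Harmony: all vowels become 'i' (matching first vowel). 'zidkaq' -> 'zidkiq'
Rule 2: Consonant Assimilation: voiced obstruent before voiceless consonant becomes voiceless ('dk' -> 'tk'). 'zidkiq' -> 'zitkiq'
Rule 3: Final Devoicing: final consonant 'q' is not one of the voiced obstruents b/d/g/v/z. No change.
Final form: 'zitkiq'

zitkiq


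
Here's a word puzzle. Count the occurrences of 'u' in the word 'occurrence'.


Letter 'u' in 'occurrence': found at position(s) 4 = 1 occurrence(s).

1


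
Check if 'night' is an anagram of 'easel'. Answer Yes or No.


Sorted letters of 'night': 'ghint'
Sorted letters of 'easel': 'aeels'
They do not match.

No


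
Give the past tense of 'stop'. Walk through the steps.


Apply rule: Double final consonant and add -ed. 'stop' becomes 'stopped'.

stopped


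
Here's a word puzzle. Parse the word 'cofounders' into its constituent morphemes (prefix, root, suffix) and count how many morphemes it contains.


Step 1: Identify prefix: 'co' (meaning: together)
Step 2: Identify root: 'found'
Step 3: Identify suffix(es): 'er, s'
Decomposition: co- (prefix: together) + found (root) + -er (suffix: one who) + -s (plural)
Total morphemes: 4

4 morphemes (co- (prefix: together) + found (root) + -er (suffix: one who) + -s (plural))


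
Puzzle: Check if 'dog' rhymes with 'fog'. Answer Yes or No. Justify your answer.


Rime (stressed vowel + following sounds) of 'dog': -og = /ɒg/
Rime of 'fog': -og = /ɒg/
/ɒg/ and /ɒg/ are the same ending sound, so the words rhyme.

Yes


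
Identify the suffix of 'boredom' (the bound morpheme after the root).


The word 'boredom' = 'bore' (root) + '-dom' (suffix). The suffix is '-dom'.

dom


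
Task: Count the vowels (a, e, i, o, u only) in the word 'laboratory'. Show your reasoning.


Vowels in 'laboratory': a, o, a, o = 4 vowels.

4


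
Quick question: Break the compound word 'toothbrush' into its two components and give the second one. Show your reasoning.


Split 'toothbrush' into 'tooth' + 'brush'. The second part is 'brush'.

brush


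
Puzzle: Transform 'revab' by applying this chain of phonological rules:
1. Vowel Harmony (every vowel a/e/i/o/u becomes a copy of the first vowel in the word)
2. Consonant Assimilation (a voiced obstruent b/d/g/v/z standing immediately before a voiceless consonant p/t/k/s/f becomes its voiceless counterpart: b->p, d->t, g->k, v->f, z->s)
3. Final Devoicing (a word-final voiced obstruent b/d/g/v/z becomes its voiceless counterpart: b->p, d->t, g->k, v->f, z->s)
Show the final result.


Starting form: 'revab'
Rule 1: Vowel Harmony: all vowels become 'e' (matching first vowel). 'revab' -> 'reveb'
Rule 2: Consonant Assimilation: no voiced obstruent (b/d/g/v/z) stands immediately before a voiceless consonant (p/t/k/s/f). No change.
Rule 3: Final Devoicing: word-final voiced obstruent 'b' becomes voiceless 'p'. 'reveb' -> 'revep'
Final form: 'revep'

revep


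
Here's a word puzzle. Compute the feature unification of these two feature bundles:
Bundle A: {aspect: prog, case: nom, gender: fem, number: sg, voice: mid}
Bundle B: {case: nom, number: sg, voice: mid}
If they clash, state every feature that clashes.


Compare features:
aspect: A=prog vs B=_ -> unified: prog
case: A=nom vs B=nom -> unified: nom
gender: A=fem vs B=_ -> unified: fem
number: A=sg vs B=sg -> unified: sg
voice: A=mid vs B=mid -> unified: mid
No clashes found.

Unified: {aspect: prog, case: nom, gender: fem, number: sg, voice: mid}


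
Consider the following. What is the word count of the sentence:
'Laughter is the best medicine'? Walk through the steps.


Split into words: Laughter | is | the | best | medicine = 5 words.

5


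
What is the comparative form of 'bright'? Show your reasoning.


Apply comparative formation (add -er): 'bright' -> 'brighter'.

brighter


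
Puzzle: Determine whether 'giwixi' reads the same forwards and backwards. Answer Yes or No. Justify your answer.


Forward: 'giwixi'
Reversed: 'ixiwig'
They differ.

No


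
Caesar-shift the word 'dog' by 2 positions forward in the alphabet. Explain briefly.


Shift each letter by 2: d -> f, o -> q, g -> i. Result: 'fqi'.

fqi


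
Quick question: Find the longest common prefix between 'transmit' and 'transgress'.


Compare from the start: 5 characters match: 'trans'. Mismatch at position 6: 'm' vs 'g'.

trans


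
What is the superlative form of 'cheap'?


Apply superlative formation (add -est): 'cheap' -> 'cheapest'.

cheapest


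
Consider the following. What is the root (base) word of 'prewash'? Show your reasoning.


Remove prefix 'pre' from 'prewash' to get root 'wash'.

wash


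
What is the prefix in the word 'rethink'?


The word 'rethink' = 're' (prefix) + 'think' (root). The prefix is 're'.

re


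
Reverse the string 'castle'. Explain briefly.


Reverse 'castle' character by character: 'eltsac'.

eltsac


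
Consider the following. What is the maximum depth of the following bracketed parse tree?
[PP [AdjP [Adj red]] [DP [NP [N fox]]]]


Count bracket nesting levels:
'[' at pos 0: depth = 1
'[' at pos 4: depth = 2
'[' at pos 10: depth = 3
'[' at pos 21: depth = 2
'[' at pos 25: depth = 3
'[' at pos 29: depth = 4
Maximum depth reached: 4

4


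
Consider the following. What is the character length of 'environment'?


Spell out 'environment' and number each letter: e(1), n(2), v(3), i(4), r(5), o(6), n(7), m(8), e(9), n(10), t(11). Total: 11 letters.

11


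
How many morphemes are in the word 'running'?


Decomposition: run (root) + -ing (suffix) = 2 morpheme(s)

2 morphemes


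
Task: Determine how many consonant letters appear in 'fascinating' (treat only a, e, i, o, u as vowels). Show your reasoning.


Consonants in 'fascinating': f, s, c, n, t, n, g = 7 consonants.

7


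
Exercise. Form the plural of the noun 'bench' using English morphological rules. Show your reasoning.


Apply rule: Add -es (sibilant/fricative ending). 'bench' becomes 'benches'.

benches


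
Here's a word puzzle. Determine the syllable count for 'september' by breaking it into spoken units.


Break 'september' into syllables: sep-tem-ber -> sep | tem | ber = 3 syllables

3 syllables


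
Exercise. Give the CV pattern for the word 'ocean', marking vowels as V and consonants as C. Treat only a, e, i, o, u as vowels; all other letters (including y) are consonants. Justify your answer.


Letter mapping: o = V, c = C, e = V, a = V, n = C.

VCVVC


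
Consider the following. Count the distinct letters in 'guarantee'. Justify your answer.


Unique letters in 'guarantee': {a, e, g, n, r, t, u} = 7 distinct letters.

7


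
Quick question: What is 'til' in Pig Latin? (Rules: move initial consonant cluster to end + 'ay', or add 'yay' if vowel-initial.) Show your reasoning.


'til': move consonant cluster 't' to end and add 'ay': 'iltay'.

iltay


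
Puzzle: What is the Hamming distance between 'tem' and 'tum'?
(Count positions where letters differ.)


Alignment:
Position 1: 't' vs 't' = match
Position 2: 'e' vs 'u' = DIFFER
Position 3: 'm' vs 'm' = match
Total differences: 1

1


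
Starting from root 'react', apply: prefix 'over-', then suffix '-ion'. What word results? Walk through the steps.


Step 1: Add prefix 'over-' to 'react' = 'overreact'
Step 2: Add suffix '-ion' to 'overreact' = 'overreaction'

overreaction


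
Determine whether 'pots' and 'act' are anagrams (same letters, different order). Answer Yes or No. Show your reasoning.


Sorted letters of 'pots': 'opst'
Sorted letters of 'act': 'act'
They do not match.

No


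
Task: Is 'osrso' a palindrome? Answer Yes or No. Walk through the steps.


Forward: 'osrso'
Reversed: 'osrso'
They are identical.

Yes


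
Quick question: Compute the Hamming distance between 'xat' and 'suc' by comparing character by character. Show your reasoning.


Alignment:
Position 1: 'x' vs 's' = DIFFER
Position 2: 'a' vs 'u' = DIFFER
Position 3: 't' vs 'c' = DIFFER
Total differences: 3

3


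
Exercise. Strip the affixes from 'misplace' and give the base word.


Remove prefix 'mis' from 'misplace' to get root 'place'.

place


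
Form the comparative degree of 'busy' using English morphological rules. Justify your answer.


Apply comparative formation (consonant + y: change y to i, add -er): 'busy' -> 'busier'.

busier


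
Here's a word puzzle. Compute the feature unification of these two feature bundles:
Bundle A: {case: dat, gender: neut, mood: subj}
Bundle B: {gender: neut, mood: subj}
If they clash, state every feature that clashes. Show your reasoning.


Compare features:
case: A=dat vs B=_ -> unified: dat
gender: A=neut vs B=neut -> unified: neut
mood: A=subj vs B=subj -> unified: subj
No clashes found.

Unified: {case: dat, gender: neut, mood: subj}


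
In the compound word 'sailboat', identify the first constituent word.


Split 'sailboat' into 'sail' + 'boat'. The first part is 'sail'.

sail


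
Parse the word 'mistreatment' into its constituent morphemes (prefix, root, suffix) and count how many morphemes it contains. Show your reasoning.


Step 1: Identify prefix: 'mis' (meaning: wrongly)
Step 2: Identify root: 'treat'
Step 3: Identify suffix(es): 'ment'
Decomposition: mis- (prefix: wrongly) + treat (root) + -ment (suffix: action/result)
Total morphemes: 3

3 morphemes (mis- (prefix: wrongly) + treat (root) + -ment (suffix: action/result))


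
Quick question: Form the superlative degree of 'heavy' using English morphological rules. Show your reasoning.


Apply superlative formation (consonant + y: change y to i, add -est): 'heavy' -> 'heaviest'.

heaviest


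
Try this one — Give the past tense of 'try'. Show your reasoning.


Apply rule: Change -y to -ied. 'try' becomes 'tried'.

tried


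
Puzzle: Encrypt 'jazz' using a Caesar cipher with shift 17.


Shift each letter by 17: j -> a, a -> r, z -> q, z -> q. Result: 'arqq'.

arqq


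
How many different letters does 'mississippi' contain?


Unique letters in 'mississippi': {i, m, p, s} = 4 distinct letters.

4


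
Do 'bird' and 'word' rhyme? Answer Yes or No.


Rime (stressed vowel + following sounds) of 'bird': -ird = /ɜːrd/
Rime of 'word': -ord = /ɜːrd/
/ɜːrd/ and /ɜːrd/ are the same ending sound, so the words rhyme.

Yes


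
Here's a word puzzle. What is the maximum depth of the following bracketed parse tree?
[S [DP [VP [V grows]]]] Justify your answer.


Count bracket nesting levels:
'[' at pos 0: depth = 1
'[' at pos 3: depth = 2
'[' at pos 7: depth = 3
'[' at pos 11: depth = 4
Maximum depth reached: 4

4


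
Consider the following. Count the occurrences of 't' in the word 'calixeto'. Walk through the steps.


Letter 't' in 'calixeto': found at position(s) 7 = 1 occurrence(s).

1


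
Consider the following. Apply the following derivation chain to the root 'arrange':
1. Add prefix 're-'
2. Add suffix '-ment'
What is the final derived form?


Step 1: Add prefix 're-' to 'arrange' = 'rearrange'
Step 2: Add suffix '-ment' to 'rearrange' = 'rearrangement'

rearrangement


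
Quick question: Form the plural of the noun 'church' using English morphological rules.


Apply rule: Add -es (sibilant/fricative ending). 'church' becomes 'churches'.

churches


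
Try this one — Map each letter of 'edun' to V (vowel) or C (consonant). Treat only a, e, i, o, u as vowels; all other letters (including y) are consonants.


Letter mapping: e = V, d = C, u = V, n = C.

VCVC


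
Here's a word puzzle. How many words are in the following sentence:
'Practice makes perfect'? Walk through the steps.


Split into words: Practice | makes | perfect = 3 words.

3


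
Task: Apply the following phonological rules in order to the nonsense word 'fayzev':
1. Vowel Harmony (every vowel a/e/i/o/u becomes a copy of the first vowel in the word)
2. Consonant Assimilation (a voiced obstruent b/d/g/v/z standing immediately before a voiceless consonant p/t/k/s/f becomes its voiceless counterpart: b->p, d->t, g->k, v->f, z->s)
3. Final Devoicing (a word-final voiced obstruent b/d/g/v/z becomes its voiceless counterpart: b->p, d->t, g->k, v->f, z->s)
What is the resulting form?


Starting form: 'fayzev'
Rule 1: Vowel Harmony: all vowels become 'a' (matching first vowel). 'fayzev' -> 'fayzav'
Rule 2: Consonant Assimilation: no voiced obstruent (b/d/g/v/z) stands immediately before a voiceless consonant (p/t/k/s/f). No change.
Rule 3: Final Devoicing: word-final voiced obstruent 'v' becomes voiceless 'f'. 'fayzav' -> 'fayzaf'
Final form: 'fayzaf'

fayzaf


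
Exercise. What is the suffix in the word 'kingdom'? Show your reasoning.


The word 'kingdom' = 'king' (root) + '-dom' (suffix). The suffix is '-dom'.

dom


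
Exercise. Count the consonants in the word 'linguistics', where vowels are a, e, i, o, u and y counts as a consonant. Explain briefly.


Consonants in 'linguistics': l, n, g, s, t, c, s = 7 consonants.

7


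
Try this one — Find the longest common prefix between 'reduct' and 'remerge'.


Compare from the start: 2 characters match: 're'. Mismatch at position 3: 'd' vs 'm'.

re


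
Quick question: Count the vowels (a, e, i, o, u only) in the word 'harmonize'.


Vowels in 'harmonize': a, o, i, e = 4 vowels.

4


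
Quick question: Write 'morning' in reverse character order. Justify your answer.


Reverse 'morning' character by character: 'gninrom'.

gninrom


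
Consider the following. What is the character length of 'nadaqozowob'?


Spell out 'nadaqozowob' and number each letter: n(1), a(2), d(3), a(4), q(5), o(6), z(7), o(8), w(9), o(10), b(11). Total: 11 letters.

11


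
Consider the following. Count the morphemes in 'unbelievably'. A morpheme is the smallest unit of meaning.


Decomposition: un- (prefix) + believe (root) + -able (suffix) + -ly (suffix) = 4 morpheme(s)

4 morphemes


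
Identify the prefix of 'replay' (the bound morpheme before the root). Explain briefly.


The word 'replay' = 're' (prefix) + 'play' (root). The prefix is 're'.

re


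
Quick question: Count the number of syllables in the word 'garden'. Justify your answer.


Break 'garden' into syllables: gar-den -> gar | den = 2 syllables

2 syllables


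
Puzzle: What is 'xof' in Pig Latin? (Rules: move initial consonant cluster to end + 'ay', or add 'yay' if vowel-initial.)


'xof': move consonant cluster 'x' to end and add 'ay': 'ofxay'.

ofxay


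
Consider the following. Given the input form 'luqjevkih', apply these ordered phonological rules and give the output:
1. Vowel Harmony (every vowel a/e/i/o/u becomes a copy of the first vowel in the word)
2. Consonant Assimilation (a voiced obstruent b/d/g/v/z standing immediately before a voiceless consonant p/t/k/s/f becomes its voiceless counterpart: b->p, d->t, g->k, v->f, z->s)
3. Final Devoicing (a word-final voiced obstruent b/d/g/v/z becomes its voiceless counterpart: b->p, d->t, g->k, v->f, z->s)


Starting form: 'luqjevkih'
Rule 1: Vowel Harmony: all vowels become 'u' (matching first vowel). 'luqjevkih' -> 'luqjuvkuh'
Rule 2: Consonant Assimilation: voiced obstruent before voiceless consonant becomes voiceless ('vk' -> 'fk'). 'luqjuvkuh' -> 'luqjufkuh'
Rule 3: Final Devoicing: final consonant 'h' is not one of the voiced obstruents b/d/g/v/z. No change.
Final form: 'luqjufkuh'

luqjufkuh


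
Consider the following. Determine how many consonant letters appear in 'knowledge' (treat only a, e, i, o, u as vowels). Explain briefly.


Consonants in 'knowledge': k, n, w, l, d, g = 6 consonants.

6


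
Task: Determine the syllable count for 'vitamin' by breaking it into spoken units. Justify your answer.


Break 'vitamin' into syllables: vi-ta-min -> vi | ta | min = 3 syllables

3 syllables


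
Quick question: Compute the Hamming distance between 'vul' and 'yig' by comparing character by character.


Alignment:
Position 1: 'v' vs 'y' = DIFFER
Position 2: 'u' vs 'i' = DIFFER
Position 3: 'l' vs 'g' = DIFFER
Total differences: 3

3


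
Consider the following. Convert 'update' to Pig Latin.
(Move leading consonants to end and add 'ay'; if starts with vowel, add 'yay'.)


'update' starts with a vowel, so add 'yay': 'updateyay'.

updateyay


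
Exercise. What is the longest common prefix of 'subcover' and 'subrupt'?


Compare from the start: 3 characters match: 'sub'. Mismatch at position 4: 'c' vs 'r'.

sub


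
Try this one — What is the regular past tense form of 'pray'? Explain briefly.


Apply rule: Add -ed. 'pray' becomes 'prayed'.

prayed


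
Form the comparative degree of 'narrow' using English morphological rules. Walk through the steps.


Apply comparative formation (add -er): 'narrow' -> 'narrower'.

narrower


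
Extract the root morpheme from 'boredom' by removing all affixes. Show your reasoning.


Remove suffix '-dom' from 'boredom' to get root 'bore'.

bore


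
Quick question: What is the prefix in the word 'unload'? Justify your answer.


The word 'unload' = 'un' (prefix) + 'load' (root). The prefix is 'un'.

un


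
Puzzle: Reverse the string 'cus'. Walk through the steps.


Reverse 'cus' character by character: 'suc'.

suc


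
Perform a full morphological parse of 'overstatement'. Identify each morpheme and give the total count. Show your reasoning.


Step 1: Identify prefix: 'over' (meaning: excessively)
Step 2: Identify root: 'state'
Step 3: Identify suffix(es): 'ment'
Decomposition: over- (prefix: excessively) + state (root) + -ment (suffix: action/result)
Total morphemes: 3

3 morphemes (over- (prefix: excessively) + state (root) + -ment (suffix: action/result))


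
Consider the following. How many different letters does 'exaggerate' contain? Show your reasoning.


Unique letters in 'exaggerate': {a, e, g, r, t, x} = 6 distinct letters.

6


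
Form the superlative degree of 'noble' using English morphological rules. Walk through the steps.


Apply superlative formation (ends in e: add -st): 'noble' -> 'noblest'.

noblest


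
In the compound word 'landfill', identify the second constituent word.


Split 'landfill' into 'land' + 'fill'. The second part is 'fill'.

fill


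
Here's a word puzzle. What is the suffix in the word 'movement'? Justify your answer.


The word 'movement' = 'move' (root) + '-ment' (suffix). The suffix is '-ment'.

ment


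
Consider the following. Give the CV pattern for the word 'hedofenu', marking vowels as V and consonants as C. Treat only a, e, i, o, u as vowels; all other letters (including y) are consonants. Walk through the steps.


Letter mapping: h = C, e = V, d = C, o = V, f = C, e = V, n = C, u = V.

CVCVCVCV


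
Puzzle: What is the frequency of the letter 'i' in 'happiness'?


Letter 'i' in 'happiness': found at position(s) 5 = 1 occurrence(s).

1


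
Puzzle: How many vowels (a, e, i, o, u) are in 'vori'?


Vowels in 'vori': o, i = 2 vowels.

2


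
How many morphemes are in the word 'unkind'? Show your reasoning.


Decomposition: un- (prefix) + kind (root) = 2 morpheme(s)

2 morphemes


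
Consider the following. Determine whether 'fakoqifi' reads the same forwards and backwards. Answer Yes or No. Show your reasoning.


Forward: 'fakoqifi'
Reversed: 'ifiqokaf'
They differ.

No


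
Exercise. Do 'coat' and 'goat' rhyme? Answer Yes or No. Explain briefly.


Rime (stressed vowel + following sounds) of 'coat': -oat = /oʊt/
Rime of 'goat': -oat = /oʊt/
/oʊt/ and /oʊt/ are the same ending sound, so the words rhyme.

Yes


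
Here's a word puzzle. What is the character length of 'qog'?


Spell out 'qog' and number each letter: q(1), o(2), g(3). Total: 3 letters.

3


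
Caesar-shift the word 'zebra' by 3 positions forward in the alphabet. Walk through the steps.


Shift each letter by 3: z -> c, e -> h, b -> e, r -> u, a -> d. Result: 'cheud'.

cheud


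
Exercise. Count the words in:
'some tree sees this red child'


Split into words: some | tree | sees | this | red | child = 6 words.

6


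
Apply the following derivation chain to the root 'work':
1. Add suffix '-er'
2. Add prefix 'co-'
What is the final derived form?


Step 1: Add suffix '-er' to 'work' = 'worker'
Step 2: Add prefix 'co-' to 'worker' = 'coworker'

coworker


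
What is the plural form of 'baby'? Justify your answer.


Apply rule: Change -y to -ies (consonant + y). 'baby' becomes 'babies'.

babies


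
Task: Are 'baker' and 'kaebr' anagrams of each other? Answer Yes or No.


Sorted letters of 'baker': 'abekr'
Sorted letters of 'kaebr': 'abekr'
They match.

Yes


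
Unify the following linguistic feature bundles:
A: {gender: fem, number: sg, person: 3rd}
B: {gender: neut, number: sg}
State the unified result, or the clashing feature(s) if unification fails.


Compare features:
gender: A=fem vs B=neut -> CLASH
number: A=sg vs B=sg -> unified: sg
person: A=3rd vs B=_ -> unified: 3rd
Clash detected on feature 'gender' (fem vs neut); unification fails.

CLASH on 'gender' (fem vs neut)


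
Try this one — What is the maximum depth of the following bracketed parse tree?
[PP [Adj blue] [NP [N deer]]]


Count bracket nesting levels:
'[' at pos 0: depth = 1
'[' at pos 4: depth = 2
'[' at pos 15: depth = 2
'[' at pos 19: depth = 3
Maximum depth reached: 3

3


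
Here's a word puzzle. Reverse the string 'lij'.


Reverse 'lij' character by character: 'jil'.

jil


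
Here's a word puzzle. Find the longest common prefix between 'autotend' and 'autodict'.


Compare from the start: 4 characters match: 'auto'. Mismatch at position 5: 't' vs 'd'.

auto


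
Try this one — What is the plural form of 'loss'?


Apply rule: Add -es (sibilant/fricative ending). 'loss' becomes 'losses'.

losses


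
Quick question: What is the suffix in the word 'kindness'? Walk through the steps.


The word 'kindness' = 'kind' (root) + '-ness' (suffix). The suffix is '-ness'.

ness


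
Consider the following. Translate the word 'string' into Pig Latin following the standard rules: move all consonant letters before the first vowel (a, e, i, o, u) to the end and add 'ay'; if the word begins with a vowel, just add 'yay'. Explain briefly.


'string': move consonant cluster 'str' to end and add 'ay': 'ingstray'.

ingstray


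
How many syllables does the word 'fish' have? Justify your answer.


Break 'fish' into syllables: fish -> fish = 1 syllable

1 syllable


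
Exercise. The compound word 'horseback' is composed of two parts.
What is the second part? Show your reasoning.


Split 'horseback' into 'horse' + 'back'. The second part is 'back'.

back


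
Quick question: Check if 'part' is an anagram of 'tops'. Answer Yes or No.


Sorted letters of 'part': 'aprt'
Sorted letters of 'tops': 'opst'
They do not match.

No


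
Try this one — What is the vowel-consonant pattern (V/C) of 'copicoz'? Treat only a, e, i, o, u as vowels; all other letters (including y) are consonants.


Letter mapping: c = C, o = V, p = C, i = V, c = C, o = V, z = C.

CVCVCVC


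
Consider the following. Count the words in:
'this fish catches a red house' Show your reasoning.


Split into words: this | fish | catches | a | red | house = 6 words.

6


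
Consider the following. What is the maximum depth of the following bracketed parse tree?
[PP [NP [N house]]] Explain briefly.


Count bracket nesting levels:
'[' at pos 0: depth = 1
'[' at pos 4: depth = 2
'[' at pos 8: depth = 3
Maximum depth reached: 3

3


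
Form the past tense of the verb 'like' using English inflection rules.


Apply rule: Add -d (word ends in -e). 'like' becomes 'liked'.

liked


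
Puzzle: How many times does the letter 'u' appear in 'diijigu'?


Letter 'u' in 'diijigu': found at position(s) 7 = 1 occurrence(s).

1


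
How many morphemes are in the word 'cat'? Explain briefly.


Decomposition: cat (free morpheme) = 1 morpheme(s)

1 morphemes


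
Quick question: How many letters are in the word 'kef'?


Spell out 'kef' and number each letter: k(1), e(2), f(3). Total: 3 letters.

3


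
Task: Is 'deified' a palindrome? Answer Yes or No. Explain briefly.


Forward: 'deified'
Reversed: 'deified'
They are identical.

Yes


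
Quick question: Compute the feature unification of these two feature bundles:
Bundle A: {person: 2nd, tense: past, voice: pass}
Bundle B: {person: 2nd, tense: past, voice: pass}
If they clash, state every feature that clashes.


Compare features:
person: A=2nd vs B=2nd -> unified: 2nd
tense: A=past vs B=past -> unified: past
voice: A=pass vs B=pass -> unified: pass
No clashes found.

Unified: {person: 2nd, tense: past, voice: pass}


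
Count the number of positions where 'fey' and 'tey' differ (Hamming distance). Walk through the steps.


Alignment:
Position 1: 'f' vs 't' = DIFFER
Position 2: 'e' vs 'e' = match
Position 3: 'y' vs 'y' = match
Total differences: 1

1


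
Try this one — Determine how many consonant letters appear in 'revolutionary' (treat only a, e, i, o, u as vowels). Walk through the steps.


Consonants in 'revolutionary': r, v, l, t, n, r, y = 7 consonants.

7


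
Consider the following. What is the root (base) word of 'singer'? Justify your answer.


Remove suffix '-er' from 'singer' to get root 'sing'.

sing


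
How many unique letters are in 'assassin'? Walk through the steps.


Unique letters in 'assassin': {a, i, n, s} = 4 distinct letters.

4


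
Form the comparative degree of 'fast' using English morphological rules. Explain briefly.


Apply comparative formation (add -er): 'fast' -> 'faster'.

faster


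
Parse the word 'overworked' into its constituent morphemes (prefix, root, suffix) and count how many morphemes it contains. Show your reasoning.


Step 1: Identify prefix: 'over' (meaning: excessively)
Step 2: Identify root: 'work'
Step 3: Identify suffix(es): 'ed'
Decomposition: over- (prefix: excessively) + work (root) + -ed (suffix: past)
Total morphemes: 3

3 morphemes (over- (prefix: excessively) + work (root) + -ed (suffix: past))


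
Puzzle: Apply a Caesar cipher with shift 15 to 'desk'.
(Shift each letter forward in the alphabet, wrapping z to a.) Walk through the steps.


Shift each letter by 15: d -> s, e -> t, s -> h, k -> z. Result: 'sthz'.

sthz


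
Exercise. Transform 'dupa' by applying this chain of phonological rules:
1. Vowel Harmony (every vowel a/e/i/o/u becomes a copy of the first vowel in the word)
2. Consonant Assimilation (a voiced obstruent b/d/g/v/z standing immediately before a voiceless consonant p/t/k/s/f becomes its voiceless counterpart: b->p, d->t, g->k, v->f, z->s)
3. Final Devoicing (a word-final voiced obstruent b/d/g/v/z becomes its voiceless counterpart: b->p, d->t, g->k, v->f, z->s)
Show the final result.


Starting form: 'dupa'
Rule 1: Vowel Harmony: all vowels become 'u' (matching first vowel). 'dupa' -> 'dupu'
Rule 2: Consonant Assimilation: no voiced obstruent (b/d/g/v/z) stands immediately before a voiceless consonant (p/t/k/s/f). No change.
Rule 3: Final Devoicing: the word ends in the vowel 'u', not a consonant. No change.
Final form: 'dupu'

dupu


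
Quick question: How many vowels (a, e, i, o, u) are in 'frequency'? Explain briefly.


Vowels in 'frequency': e, u, e = 3 vowels.

3


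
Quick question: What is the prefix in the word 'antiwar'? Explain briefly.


The word 'antiwar' = 'anti' (prefix) + 'war' (root). The prefix is 'anti'.

anti


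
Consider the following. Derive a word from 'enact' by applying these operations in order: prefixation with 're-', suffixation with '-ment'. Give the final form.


Step 1: Add prefix 're-' to 'enact' = 'reenact'
Step 2: Add suffix '-ment' to 'reenact' = 'reenactment'

reenactment


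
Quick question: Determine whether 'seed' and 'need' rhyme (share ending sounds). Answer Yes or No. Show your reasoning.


Rime (stressed vowel + following sounds) of 'seed': -eed = /iːd/
Rime of 'need': -eed = /iːd/
/iːd/ and /iːd/ are the same ending sound, so the words rhyme.

Yes


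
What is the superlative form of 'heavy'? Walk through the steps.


Apply superlative formation (consonant + y: change y to i, add -est): 'heavy' -> 'heaviest'.

heaviest


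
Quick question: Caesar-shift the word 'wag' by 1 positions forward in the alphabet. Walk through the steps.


Shift each letter by 1: w -> x, a -> b, g -> h. Result: 'xbh'.

xbh


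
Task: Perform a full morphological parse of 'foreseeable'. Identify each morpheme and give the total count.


Step 1: Identify prefix: 'fore' (meaning: before/front)
Step 2: Identify root: 'see'
Step 3: Identify suffix(es): 'able'
Decomposition: fore- (prefix: before/front) + see (root) + -able (suffix: capable of)
Total morphemes: 3

3 morphemes (fore- (prefix: before/front) + see (root) + -able (suffix: capable of))


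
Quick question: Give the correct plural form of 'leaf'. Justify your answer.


Apply rule: Change -f to -ves. 'leaf' becomes 'leaves'.

leaves


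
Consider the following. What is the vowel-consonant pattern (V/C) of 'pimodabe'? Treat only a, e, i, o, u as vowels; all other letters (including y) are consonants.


Letter mapping: p = C, i = V, m = C, o = V, d = C, a = V, b = C, e = V.

CVCVCVCV


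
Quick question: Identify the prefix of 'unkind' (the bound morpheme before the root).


The word 'unkind' = 'un' (prefix) + 'kind' (root). The prefix is 'un'.

un


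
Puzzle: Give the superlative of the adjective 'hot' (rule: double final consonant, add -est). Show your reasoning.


Apply superlative formation (double final consonant, add -est): 'hot' -> 'hottest'.

hottest


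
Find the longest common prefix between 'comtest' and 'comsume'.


Compare from the start: 3 characters match: 'com'. Mismatch at position 4: 't' vs 's'.

com


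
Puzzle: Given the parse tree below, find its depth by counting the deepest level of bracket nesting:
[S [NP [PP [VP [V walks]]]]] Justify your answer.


Count bracket nesting levels:
'[' at pos 0: depth = 1
'[' at pos 3: depth = 2
'[' at pos 7: depth = 3
'[' at pos 11: depth = 4
'[' at pos 15: depth = 5
Maximum depth reached: 5

5


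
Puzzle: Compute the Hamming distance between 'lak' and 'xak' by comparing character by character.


Alignment:
Position 1: 'l' vs 'x' = DIFFER
Position 2: 'a' vs 'a' = match
Position 3: 'k' vs 'k' = match
Total differences: 1

1


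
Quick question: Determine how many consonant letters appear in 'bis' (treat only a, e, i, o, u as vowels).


Consonants in 'bis': b, s = 2 consonants.

2


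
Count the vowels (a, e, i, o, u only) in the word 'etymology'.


Vowels in 'etymology': e, o, o = 3 vowels.

3


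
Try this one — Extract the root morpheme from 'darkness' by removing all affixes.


Remove suffix '-ness' from 'darkness' to get root 'dark'.

dark


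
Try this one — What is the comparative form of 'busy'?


Apply comparative formation (consonant + y: change y to i, add -er): 'busy' -> 'busier'.

busier


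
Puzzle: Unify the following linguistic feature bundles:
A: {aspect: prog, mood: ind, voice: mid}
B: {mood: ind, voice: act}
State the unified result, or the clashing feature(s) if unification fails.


Compare features:
aspect: A=prog vs B=_ -> unified: prog
mood: A=ind vs B=ind -> unified: ind
voice: A=mid vs B=act -> CLASH
Clash detected on feature 'voice' (mid vs act); unification fails.

CLASH on 'voice' (mid vs act)


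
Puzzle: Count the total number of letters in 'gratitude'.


Spell out 'gratitude' and number each letter: g(1), r(2), a(3), t(4), i(5), t(6), u(7), d(8), e(9). Total: 9 letters.

9


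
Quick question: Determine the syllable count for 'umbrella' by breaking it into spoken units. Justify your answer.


Break 'umbrella' into syllables: um-brel-la -> um | brel | la = 3 syllables

3 syllables


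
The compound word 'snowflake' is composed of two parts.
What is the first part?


Split 'snowflake' into 'snow' + 'flake'. The first part is 'snow'.

snow
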